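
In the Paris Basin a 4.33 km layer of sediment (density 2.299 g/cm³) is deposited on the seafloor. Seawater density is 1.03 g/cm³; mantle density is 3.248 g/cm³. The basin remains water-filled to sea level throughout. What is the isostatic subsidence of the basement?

Submarine loading: the sediment displaces seawater, and the subsidence is in turn flooded, so s (ρ_m − ρ_w) = t (ρ_sed − ρ_w).
s = 4.33 km × (2.299 − 1.03) / (3.248 − 1.03) = 2.48 km.

2.48 km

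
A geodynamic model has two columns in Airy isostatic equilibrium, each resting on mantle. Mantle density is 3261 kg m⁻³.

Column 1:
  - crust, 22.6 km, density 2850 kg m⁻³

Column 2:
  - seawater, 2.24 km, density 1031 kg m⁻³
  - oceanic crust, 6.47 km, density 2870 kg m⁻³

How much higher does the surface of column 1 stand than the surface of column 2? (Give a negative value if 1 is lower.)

0.541 km

For any compensation level in the mantle, the mantle terms cancel and isostasy reduces to e = (Σt_1 − Σt_2) − (Σ(ρt)_1 − Σ(ρt)_2) / ρ_m.
Σt_1 = 22.6 km; Σt_2 = 8.71 km; Σ(ρt)_1 = 64410; Σ(ρt)_2 = 20878.34 (in km·kg m⁻³).
e = (22.6 − 8.71) − (64410 − 20878.34) / 3261 = 0.541 km.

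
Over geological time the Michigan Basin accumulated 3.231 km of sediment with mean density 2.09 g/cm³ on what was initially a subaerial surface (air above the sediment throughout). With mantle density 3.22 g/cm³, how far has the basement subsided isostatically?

2.1 km

Subaerial load: s = t ρ_sed / ρ_m = 3.231 km × 2.09/3.22 = 2.1 km.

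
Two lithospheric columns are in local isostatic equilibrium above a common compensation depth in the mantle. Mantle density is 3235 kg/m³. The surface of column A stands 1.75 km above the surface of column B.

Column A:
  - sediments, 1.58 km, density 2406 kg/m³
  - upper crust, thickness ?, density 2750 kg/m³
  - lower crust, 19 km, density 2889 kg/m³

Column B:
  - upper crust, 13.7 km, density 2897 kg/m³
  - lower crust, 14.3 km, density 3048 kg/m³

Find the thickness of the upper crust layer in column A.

10.5 km

Take the compensation level at the base of the deeper column (depth z_c below the surface of column A) and equate Σ ρ_i t_i down to z_c; mantle fills any gap and the z_c terms cancel.
Column A: 1.58×2406 + x×2750 + 19×2889 + (z_c − 20.58 − x)×3235
Column B: 1.75×0 + 13.7×2897 + 14.3×3048 + (z_c − 1.75 − 28)×3235
The z_c×3235 term appears on both sides and cancels. Collect the known terms of each column as K = Σ(ρt)_known − 3235 × (depth of known layers): K_A = 58692.48 − 3235×20.58 = −7883.82; K_B = 83275.3 − 3235×(1.75 + 28) = −12965.95.
Balance: K_A − x×(3235 − 2750) = K_B, so x = (K_A − K_B)/(3235 − 2750) = 5082.13/485 = 10.5 km.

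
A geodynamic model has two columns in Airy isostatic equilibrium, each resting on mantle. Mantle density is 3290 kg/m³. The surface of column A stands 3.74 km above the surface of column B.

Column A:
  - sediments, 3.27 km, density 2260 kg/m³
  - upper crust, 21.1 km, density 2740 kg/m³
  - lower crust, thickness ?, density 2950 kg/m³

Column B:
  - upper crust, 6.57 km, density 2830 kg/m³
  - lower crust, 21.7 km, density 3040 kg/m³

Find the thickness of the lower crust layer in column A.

17 km

Take the compensation level at the base of the deeper column (depth z_c below the surface of column A) and equate Σ ρ_i t_i down to z_c; mantle fills any gap and the z_c terms cancel.
Column A: 3.27×2260 + 21.1×2740 + x×2950 + (z_c − 24.37 − x)×3290
Column B: 3.74×0 + 6.57×2830 + 21.7×3040 + (z_c − 3.74 − 28.27)×3290
The z_c×3290 term appears on both sides and cancels. Collect the known terms of each column as K = Σ(ρt)_known − 3290 × (depth of known layers): K_A = 65204.2 − 3290×24.37 = −14973.1; K_B = 84561.1 − 3290×(3.74 + 28.27) = −20751.8.
Balance: K_A − x×(3290 − 2950) = K_B, so x = (K_A − K_B)/(3290 − 2950) = 5778.7/340 = 17 km.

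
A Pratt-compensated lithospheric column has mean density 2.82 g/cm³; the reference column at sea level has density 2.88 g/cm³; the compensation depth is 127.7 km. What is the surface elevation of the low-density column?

2.72 km

ρ_ref D = ρ (D + h) → h = D (ρ_ref − ρ)/ρ.
h = 127.7 km × (2.88 − 2.82)/2.82 = 2.72 km.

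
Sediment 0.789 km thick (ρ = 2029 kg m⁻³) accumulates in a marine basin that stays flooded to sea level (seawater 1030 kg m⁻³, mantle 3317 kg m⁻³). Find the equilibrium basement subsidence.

0.345 km

Submarine loading: the sediment displaces seawater, and the subsidence is in turn flooded, so s (ρ_m − ρ_w) = t (ρ_sed − ρ_w).
s = 0.789 km × (2029 − 1030) / (3317 − 1030) = 0.345 km.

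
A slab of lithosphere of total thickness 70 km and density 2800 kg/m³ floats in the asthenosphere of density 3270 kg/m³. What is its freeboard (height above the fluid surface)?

10.1 km

Floating equilibrium: submerged depth d = t ρ_obj/ρ_fluid = 70 km × 2800/3270 = 59.94 km.
Freeboard = t − d = 70 km − 59.94 km = 10.1 km.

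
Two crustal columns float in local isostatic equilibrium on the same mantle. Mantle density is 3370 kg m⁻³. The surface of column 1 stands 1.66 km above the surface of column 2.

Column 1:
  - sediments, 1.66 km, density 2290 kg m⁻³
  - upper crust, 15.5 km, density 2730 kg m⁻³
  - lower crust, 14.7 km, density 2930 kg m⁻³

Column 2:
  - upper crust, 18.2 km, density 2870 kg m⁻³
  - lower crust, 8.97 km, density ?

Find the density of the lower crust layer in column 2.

Take the compensation level at the base of the deeper column (depth z_c below the surface of column 1) and equate Σ ρ_i t_i down to z_c; mantle fills any gap and the z_c terms cancel.
Column 1: 1.66×2290 + 15.5×2730 + 14.7×2930 + (z_c − 31.86)×3370
Column 2: 1.66×0 + 18.2×2870 + 8.97×ρ + (z_c − 1.66 − 27.17)×3370
The z_c×3370 term appears on both sides and cancels. Collect the known terms of each column as K = Σ(ρt)_known − 3370 × (depth of known layers): K_1 = 89187.4 − 3370×31.86 = −18180.8; K_2 = 52234 − 3370×(1.66 + 27.17) = −44923.1.
Balance: K_1 = K_2 + 8.97×ρ, so ρ = (K_1 − K_2)/8.97 = 26742.3/8.97 = 2980 kg m⁻³.

2980 kg m⁻³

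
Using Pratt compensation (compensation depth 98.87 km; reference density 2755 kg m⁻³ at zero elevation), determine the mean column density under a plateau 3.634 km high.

Pratt balance: ρ_ref D = ρ (D + h).
ρ = ρ_ref D/(D + h) = 2755 × 98.87 km/(98.87 km + 3.634 km) = 2660 kg m⁻³.

2660 kg m⁻³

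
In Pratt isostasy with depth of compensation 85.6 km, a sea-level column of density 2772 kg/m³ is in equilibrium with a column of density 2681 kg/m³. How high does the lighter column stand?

ρ_ref D = ρ (D + h) → h = D (ρ_ref − ρ)/ρ.
h = 85.6 km × (2772 − 2681)/2681 = 2.91 km.

2.91 km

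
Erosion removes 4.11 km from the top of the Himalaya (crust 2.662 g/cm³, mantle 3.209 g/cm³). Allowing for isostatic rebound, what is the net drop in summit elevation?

Rebound u = e ρ_c/ρ_m = 4.11 km × 2.662/3.209 = 3.409 km.
Net surface drop = e − u = 4.11 km − 3.409 km = e (ρ_m − ρ_c)/ρ_m = 0.701 km.

0.701 km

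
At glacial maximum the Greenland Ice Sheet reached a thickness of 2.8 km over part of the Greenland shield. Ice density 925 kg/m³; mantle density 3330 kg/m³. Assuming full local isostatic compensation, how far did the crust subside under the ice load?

0.778 km

Equating mass per unit area of the two columns: the ice load ρ_ice t is balanced by mantle displaced below, ρ_m s.
s = t ρ_ice / ρ_m = 2.8 km × 925/3330 = 0.778 km.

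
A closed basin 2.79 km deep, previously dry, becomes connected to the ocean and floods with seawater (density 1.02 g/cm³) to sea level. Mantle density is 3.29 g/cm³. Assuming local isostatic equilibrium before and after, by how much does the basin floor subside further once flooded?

After flooding the water column is d + s deep. Its weight must equal the weight of mantle displaced by the extra subsidence s: (d + s) ρ_w = s ρ_m.
s = d ρ_w / (ρ_m − ρ_w) = 2.79 km × 1.02/(3.29 − 1.02) = 1.25 km.

1.25 km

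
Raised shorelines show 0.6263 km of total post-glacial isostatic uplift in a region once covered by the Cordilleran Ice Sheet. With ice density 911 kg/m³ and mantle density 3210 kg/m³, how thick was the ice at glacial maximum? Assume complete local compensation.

2.21 km

u = t ρ_ice/ρ_m → t = u ρ_m/ρ_ice = 0.6263 km × 3210/911 = 2.21 km.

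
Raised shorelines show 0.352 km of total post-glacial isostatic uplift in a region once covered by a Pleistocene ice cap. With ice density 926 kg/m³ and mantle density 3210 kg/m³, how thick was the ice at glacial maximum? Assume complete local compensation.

u = t ρ_ice/ρ_m → t = u ρ_m/ρ_ice = 0.352 km × 3210/926 = 1.22 km.

1.22 km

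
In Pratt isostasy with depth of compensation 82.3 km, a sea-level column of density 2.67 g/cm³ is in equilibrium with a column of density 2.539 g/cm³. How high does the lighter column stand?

4.25 km

ρ_ref D = ρ (D + h) → h = D (ρ_ref − ρ)/ρ.
h = 82.3 km × (2.67 − 2.539)/2.539 = 4.25 km.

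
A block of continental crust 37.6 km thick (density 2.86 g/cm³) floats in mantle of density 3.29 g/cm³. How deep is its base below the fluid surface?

Draft d = t ρ_obj/ρ_fluid = 37.6 km × 2.86/3.29 = 32.7 km.

32.7 km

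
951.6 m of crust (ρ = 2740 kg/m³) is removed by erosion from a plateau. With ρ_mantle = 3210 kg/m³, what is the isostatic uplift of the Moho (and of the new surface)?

Unloading: uplift u = e ρ_c/ρ_m = 951.6 m × 2740/3210 = 812 m.

812 m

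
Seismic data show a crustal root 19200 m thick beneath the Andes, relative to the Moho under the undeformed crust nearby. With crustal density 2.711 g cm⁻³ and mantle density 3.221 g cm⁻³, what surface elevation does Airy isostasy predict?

Isostatic balance requires: ρ_c h = (ρ_m − ρ_c) r.
h = r (ρ_m − ρ_c) / ρ_c = 19200 m × (3.221 − 2.711) / 2.711 = 3610 m.

3610 m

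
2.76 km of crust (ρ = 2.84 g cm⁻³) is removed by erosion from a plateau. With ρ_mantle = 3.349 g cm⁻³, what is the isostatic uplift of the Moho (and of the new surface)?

Unloading: uplift u = e ρ_c/ρ_m = 2.76 km × 2.84/3.349 = 2.34 km.

2.34 km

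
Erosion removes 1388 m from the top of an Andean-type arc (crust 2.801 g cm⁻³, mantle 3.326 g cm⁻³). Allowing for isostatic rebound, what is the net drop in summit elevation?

Rebound u = e ρ_c/ρ_m = 1388 m × 2.801/3.326 = 1169 m.
Net surface drop = e − u = 1388 m − 1169 m = e (ρ_m − ρ_c)/ρ_m = 219 m.

219 m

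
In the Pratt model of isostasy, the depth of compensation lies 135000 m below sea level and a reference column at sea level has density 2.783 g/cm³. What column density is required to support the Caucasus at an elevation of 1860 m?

Pratt balance: ρ_ref D = ρ (D + h).
ρ = ρ_ref D/(D + h) = 2.783 × 135000 m/(135000 m + 1860 m) = 2.75 g/cm³.

2.75 g/cm³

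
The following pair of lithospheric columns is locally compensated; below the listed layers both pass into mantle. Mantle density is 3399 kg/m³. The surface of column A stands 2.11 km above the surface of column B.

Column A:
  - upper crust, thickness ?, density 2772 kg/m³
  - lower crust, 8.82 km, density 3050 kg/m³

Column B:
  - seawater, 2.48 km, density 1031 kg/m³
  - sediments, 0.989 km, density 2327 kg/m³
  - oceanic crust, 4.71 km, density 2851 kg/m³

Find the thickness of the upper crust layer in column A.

Take the compensation level at the base of the deeper column (depth z_c below the surface of column A) and equate Σ ρ_i t_i down to z_c; mantle fills any gap and the z_c terms cancel.
Column A: x×2772 + 8.82×3050 + (z_c − 8.82 − x)×3399
Column B: 2.11×0 + 2.48×1031 + 0.989×2327 + 4.71×2851 + (z_c − 2.11 − 8.179)×3399
The z_c×3399 term appears on both sides and cancels. Collect the known terms of each column as K = Σ(ρt)_known − 3399 × (depth of known layers): K_A = 26901 − 3399×8.82 = −3078.18; K_B = 18286.493 − 3399×(2.11 + 8.179) = −16685.818.
Balance: K_A − x×(3399 − 2772) = K_B, so x = (K_A − K_B)/(3399 − 2772) = 13607.6/627 = 21.7 km.

21.7 km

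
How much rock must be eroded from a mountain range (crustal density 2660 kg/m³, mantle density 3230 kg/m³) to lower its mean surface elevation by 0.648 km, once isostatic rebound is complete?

3.67 km

Net drop Δ = e − u = e − e ρ_c/ρ_m = e (ρ_m − ρ_c)/ρ_m.
e = Δ ρ_m/(ρ_m − ρ_c) = 0.648 km × 3230/570 = 3.67 km.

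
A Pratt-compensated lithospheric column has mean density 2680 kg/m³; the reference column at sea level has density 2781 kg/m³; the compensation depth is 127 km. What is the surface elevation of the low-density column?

4.79 km

ρ_ref D = ρ (D + h) → h = D (ρ_ref − ρ)/ρ.
h = 127 km × (2781 − 2680)/2680 = 4.79 km.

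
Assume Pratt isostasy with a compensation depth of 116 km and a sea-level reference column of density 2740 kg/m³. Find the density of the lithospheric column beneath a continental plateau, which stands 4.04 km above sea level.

Pratt balance: ρ_ref D = ρ (D + h).
ρ = ρ_ref D/(D + h) = 2740 × 116 km/(116 km + 4.04 km) = 2650 kg/m³.

2650 kg/m³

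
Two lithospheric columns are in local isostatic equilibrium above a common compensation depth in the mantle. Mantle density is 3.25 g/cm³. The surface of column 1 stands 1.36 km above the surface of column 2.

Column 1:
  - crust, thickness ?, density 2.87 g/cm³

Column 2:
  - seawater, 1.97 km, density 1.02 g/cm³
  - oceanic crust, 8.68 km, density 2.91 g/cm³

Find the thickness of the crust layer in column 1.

Take the compensation level at the base of the deeper column (depth z_c below the surface of column 1) and equate Σ ρ_i t_i down to z_c; mantle fills any gap and the z_c terms cancel.
Column 1: x×2.87 + (z_c − 0 − x)×3.25
Column 2: 1.36×0 + 1.97×1.02 + 8.68×2.91 + (z_c − 1.36 − 10.65)×3.25
The z_c×3.25 term appears on both sides and cancels. Collect the known terms of each column as K = Σ(ρt)_known − 3.25 × (depth of known layers): K_1 = 0 − 3.25×0 = 0; K_2 = 27.2682 − 3.25×(1.36 + 10.65) = −11.7643.
Balance: K_1 − x×(3.25 − 2.87) = K_2, so x = (K_1 − K_2)/(3.25 − 2.87) = 11.7643/0.38 = 31 km.

31 km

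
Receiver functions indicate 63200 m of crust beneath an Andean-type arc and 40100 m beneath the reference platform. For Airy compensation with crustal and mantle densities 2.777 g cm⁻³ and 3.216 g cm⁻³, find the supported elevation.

Excess crust Δ = 63200 m − 40100 m = 23100 m, split between elevation h and root r with h + r = Δ.
Airy balance ρ_c h = (ρ_m − ρ_c) r gives r = h ρ_c/(ρ_m − ρ_c), so h (1 + ρ_c/(ρ_m − ρ_c)) = Δ, i.e. h = Δ (ρ_m − ρ_c)/ρ_m.
h = 23100 m × 0.439/3.216 = 3150 m.

3150 m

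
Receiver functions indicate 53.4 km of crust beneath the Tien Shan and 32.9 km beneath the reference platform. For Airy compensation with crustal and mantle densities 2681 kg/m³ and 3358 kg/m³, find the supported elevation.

Excess crust Δ = 53.4 km − 32.9 km = 20.5 km, split between elevation h and root r with h + r = Δ.
Airy balance ρ_c h = (ρ_m − ρ_c) r gives r = h ρ_c/(ρ_m − ρ_c), so h (1 + ρ_c/(ρ_m − ρ_c)) = Δ, i.e. h = Δ (ρ_m − ρ_c)/ρ_m.
h = 20.5 km × 677/3358 = 4.13 km.

4.13 km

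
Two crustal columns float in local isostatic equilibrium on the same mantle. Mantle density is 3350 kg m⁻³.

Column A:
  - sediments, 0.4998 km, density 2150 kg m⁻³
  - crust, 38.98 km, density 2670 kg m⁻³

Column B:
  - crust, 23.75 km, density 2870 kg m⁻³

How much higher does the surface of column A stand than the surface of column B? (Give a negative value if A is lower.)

4.69 km

For any compensation level in the mantle, the mantle terms cancel and isostasy reduces to e = (Σt_A − Σt_B) − (Σ(ρt)_A − Σ(ρt)_B) / ρ_m.
Σt_A = 39.4798 km; Σt_B = 23.75 km; Σ(ρt)_A = 105151.17; Σ(ρt)_B = 68162.5 (in km·kg m⁻³).
e = (39.4798 − 23.75) − (105151.17 − 68162.5) / 3350 = 4.69 km.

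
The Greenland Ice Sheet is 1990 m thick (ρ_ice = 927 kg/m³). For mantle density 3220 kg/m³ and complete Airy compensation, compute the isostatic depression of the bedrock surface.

Balancing pressure at the compensation depth: the ice load ρ_ice t is balanced by mantle displaced below, ρ_m s.
s = t ρ_ice / ρ_m = 1990 m × 927/3220 = 573 m.

573 m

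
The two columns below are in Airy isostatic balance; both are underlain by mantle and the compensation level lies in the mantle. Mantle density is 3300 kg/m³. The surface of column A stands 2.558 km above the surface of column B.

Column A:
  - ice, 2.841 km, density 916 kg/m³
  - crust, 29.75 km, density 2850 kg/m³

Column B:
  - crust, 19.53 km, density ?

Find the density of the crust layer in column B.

Take the compensation level at the base of the deeper column (depth z_c below the surface of column A) and equate Σ ρ_i t_i down to z_c; mantle fills any gap and the z_c terms cancel.
Column A: 2.841×916 + 29.75×2850 + (z_c − 32.591)×3300
Column B: 2.558×0 + 19.53×ρ + (z_c − 2.558 − 19.53)×3300
The z_c×3300 term appears on both sides and cancels. Collect the known terms of each column as K = Σ(ρt)_known − 3300 × (depth of known layers): K_A = 87389.856 − 3300×32.591 = −20160.444; K_B = 0 − 3300×(2.558 + 19.53) = −72890.4.
Balance: K_A = K_B + 19.53×ρ, so ρ = (K_A − K_B)/19.53 = 52730/19.53 = 2700 kg/m³.

2700 kg/m³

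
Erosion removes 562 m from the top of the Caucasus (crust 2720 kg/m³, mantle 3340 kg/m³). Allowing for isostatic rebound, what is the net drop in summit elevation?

Rebound u = e ρ_c/ρ_m = 562 m × 2720/3340 = 457.7 m.
Net surface drop = e − u = 562 m − 457.7 m = e (ρ_m − ρ_c)/ρ_m = 104 m.

104 m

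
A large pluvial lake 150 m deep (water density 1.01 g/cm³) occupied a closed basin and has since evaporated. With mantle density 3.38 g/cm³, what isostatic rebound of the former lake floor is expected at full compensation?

u = d ρ_w/ρ_m = 150 m × 1.01/3.38 = 44.8 m.

44.8 m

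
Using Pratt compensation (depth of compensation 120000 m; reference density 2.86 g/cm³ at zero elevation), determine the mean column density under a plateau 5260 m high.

2.74 g/cm³

Pratt balance: ρ_ref D = ρ (D + h).
ρ = ρ_ref D/(D + h) = 2.86 × 120000 m/(120000 m + 5260 m) = 2.74 g/cm³.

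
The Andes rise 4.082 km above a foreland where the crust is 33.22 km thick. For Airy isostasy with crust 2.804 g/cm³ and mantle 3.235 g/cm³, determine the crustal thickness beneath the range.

Root depth r = h ρ_c / (ρ_m − ρ_c) = 4.082 km × 2.804 / 0.431 = 26.56 km.
Total thickness = T + h + r = 33.22 km + 4.082 km + 26.56 km = 63.9 km.

63.9 km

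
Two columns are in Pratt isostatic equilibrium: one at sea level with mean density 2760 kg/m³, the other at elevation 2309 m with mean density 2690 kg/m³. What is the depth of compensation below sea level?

88700 m

ρ_ref D = ρ (D + h) → D (ρ_ref − ρ) = ρ h.
D = ρ h/(ρ_ref − ρ) = 2690 × 2309 m/(2760 − 2690) = 88700 m.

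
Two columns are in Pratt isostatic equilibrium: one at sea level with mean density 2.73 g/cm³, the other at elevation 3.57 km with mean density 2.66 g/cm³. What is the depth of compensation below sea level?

ρ_ref D = ρ (D + h) → D (ρ_ref − ρ) = ρ h.
D = ρ h/(ρ_ref − ρ) = 2.66 × 3.57 km/(2.73 − 2.66) = 136 km.

136 km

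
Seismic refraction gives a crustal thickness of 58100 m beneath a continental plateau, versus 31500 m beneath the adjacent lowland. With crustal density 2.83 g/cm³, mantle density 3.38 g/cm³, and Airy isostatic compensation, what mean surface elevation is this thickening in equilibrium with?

4330 m

Excess crust Δ = 58100 m − 31500 m = 26600 m, split between elevation h and root r with h + r = Δ.
Airy balance ρ_c h = (ρ_m − ρ_c) r gives r = h ρ_c/(ρ_m − ρ_c), so h (1 + ρ_c/(ρ_m − ρ_c)) = Δ, i.e. h = Δ (ρ_m − ρ_c)/ρ_m.
h = 26600 m × 0.55/3.38 = 4330 m.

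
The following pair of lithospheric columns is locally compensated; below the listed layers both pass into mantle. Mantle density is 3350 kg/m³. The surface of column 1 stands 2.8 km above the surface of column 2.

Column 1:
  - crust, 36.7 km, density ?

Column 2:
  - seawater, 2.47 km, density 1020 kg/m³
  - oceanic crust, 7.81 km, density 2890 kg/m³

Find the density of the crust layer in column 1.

Take the compensation level at the base of the deeper column (depth z_c below the surface of column 1) and equate Σ ρ_i t_i down to z_c; mantle fills any gap and the z_c terms cancel.
Column 1: 36.7×ρ + (z_c − 36.7)×3350
Column 2: 2.8×0 + 2.47×1020 + 7.81×2890 + (z_c − 2.8 − 10.28)×3350
The z_c×3350 term appears on both sides and cancels. Collect the known terms of each column as K = Σ(ρt)_known − 3350 × (depth of known layers): K_1 = 0 − 3350×36.7 = −122945; K_2 = 25090.3 − 3350×(2.8 + 10.28) = −18727.7.
Balance: K_1 + 36.7×ρ = K_2, so ρ = (K_2 − K_1)/36.7 = 104217/36.7 = 2840 kg/m³.

2840 kg/m³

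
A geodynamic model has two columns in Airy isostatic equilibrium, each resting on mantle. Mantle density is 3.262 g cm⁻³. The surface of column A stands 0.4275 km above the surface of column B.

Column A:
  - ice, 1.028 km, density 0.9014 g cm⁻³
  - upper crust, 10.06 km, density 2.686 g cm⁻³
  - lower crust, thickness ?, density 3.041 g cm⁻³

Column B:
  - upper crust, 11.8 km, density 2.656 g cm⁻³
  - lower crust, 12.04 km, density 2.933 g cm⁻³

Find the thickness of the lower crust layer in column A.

Take the compensation level at the base of the deeper column (depth z_c below the surface of column A) and equate Σ ρ_i t_i down to z_c; mantle fills any gap and the z_c terms cancel.
Column A: 1.028×0.9014 + 10.06×2.686 + x×3.041 + (z_c − 11.088 − x)×3.262
Column B: 0.4275×0 + 11.8×2.656 + 12.04×2.933 + (z_c − 0.4275 − 23.84)×3.262
The z_c×3.262 term appears on both sides and cancels. Collect the known terms of each column as K = Σ(ρt)_known − 3.262 × (depth of known layers): K_A = 27.9477992 − 3.262×11.088 = −8.2212568; K_B = 66.65412 − 3.262×(0.4275 + 23.84) = −12.506465.
Balance: K_A − x×(3.262 − 3.041) = K_B, so x = (K_A − K_B)/(3.262 − 3.041) = 4.28521/0.221 = 19.4 km.

19.4 km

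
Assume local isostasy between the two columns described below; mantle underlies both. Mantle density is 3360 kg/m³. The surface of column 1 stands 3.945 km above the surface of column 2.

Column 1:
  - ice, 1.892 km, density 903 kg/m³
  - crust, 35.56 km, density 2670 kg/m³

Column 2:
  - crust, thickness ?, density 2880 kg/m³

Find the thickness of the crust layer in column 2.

33.2 km

Take the compensation level at the base of the deeper column (depth z_c below the surface of column 1) and equate Σ ρ_i t_i down to z_c; mantle fills any gap and the z_c terms cancel.
Column 1: 1.892×903 + 35.56×2670 + (z_c − 37.452)×3360
Column 2: 3.945×0 + x×2880 + (z_c − 3.945 − 0 − x)×3360
The z_c×3360 term appears on both sides and cancels. Collect the known terms of each column as K = Σ(ρt)_known − 3360 × (depth of known layers): K_1 = 96653.676 − 3360×37.452 = −29185.044; K_2 = 0 − 3360×(3.945 + 0) = −13255.2.
Balance: K_1 = K_2 − x×(3360 − 2880), so x = (K_2 − K_1)/(3360 − 2880) = 15929.8/480 = 33.2 km.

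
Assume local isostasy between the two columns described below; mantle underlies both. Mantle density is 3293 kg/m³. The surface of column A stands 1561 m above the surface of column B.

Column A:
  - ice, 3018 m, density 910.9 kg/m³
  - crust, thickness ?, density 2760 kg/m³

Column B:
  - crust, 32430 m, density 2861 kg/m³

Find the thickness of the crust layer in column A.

22400 m

Take the compensation level at the base of the deeper column (depth z_c below the surface of column A) and equate Σ ρ_i t_i down to z_c; mantle fills any gap and the z_c terms cancel.
Column A: 3018×910.9 + x×2760 + (z_c − 3018 − x)×3293
Column B: 1561×0 + 32430×2861 + (z_c − 1561 − 32430)×3293
The z_c×3293 term appears on both sides and cancels. Collect the known terms of each column as K = Σ(ρt)_known − 3293 × (depth of known layers): K_A = 2749096.2 − 3293×3018 = −7189177.8; K_B = 92782230 − 3293×(1561 + 32430) = −19150133.
Balance: K_A − x×(3293 − 2760) = K_B, so x = (K_A − K_B)/(3293 − 2760) = 11961000/533 = 22400 m.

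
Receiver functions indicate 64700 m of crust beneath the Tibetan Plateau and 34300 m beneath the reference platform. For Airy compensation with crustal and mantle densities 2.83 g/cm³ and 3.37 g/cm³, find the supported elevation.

4870 m

Excess crust Δ = 64700 m − 34300 m = 30400 m, split between elevation h and root r with h + r = Δ.
Airy balance ρ_c h = (ρ_m − ρ_c) r gives r = h ρ_c/(ρ_m − ρ_c), so h (1 + ρ_c/(ρ_m − ρ_c)) = Δ, i.e. h = Δ (ρ_m − ρ_c)/ρ_m.
h = 30400 m × 0.54/3.37 = 4870 m.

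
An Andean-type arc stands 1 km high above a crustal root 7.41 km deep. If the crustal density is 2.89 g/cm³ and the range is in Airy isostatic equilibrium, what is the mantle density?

3.28 g/cm³

Airy balance: ρ_c h = (ρ_m − ρ_c) r → ρ_m = ρ_c (1 + h/r).
ρ_m = 2.89 × (1 + 1 km/7.41 km) = 3.28 g/cm³.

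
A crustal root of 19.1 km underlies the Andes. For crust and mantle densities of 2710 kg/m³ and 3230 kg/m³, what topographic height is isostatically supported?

3.66 km

By Archimedes' principle applied to the lithosphere: ρ_c h = (ρ_m − ρ_c) r.
h = r (ρ_m − ρ_c) / ρ_c = 19.1 km × (3230 − 2710) / 2710 = 3.66 km.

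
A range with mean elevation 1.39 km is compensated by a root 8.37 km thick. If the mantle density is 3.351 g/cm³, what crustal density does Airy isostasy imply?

2.87 g/cm³

ρ_c h = (ρ_m − ρ_c) r → ρ_c (h + r) = ρ_m r → ρ_c = ρ_m r / (h + r).
ρ_c = 3.351 × 8.37 km / (1.39 km + 8.37 km) = 2.87 g/cm³.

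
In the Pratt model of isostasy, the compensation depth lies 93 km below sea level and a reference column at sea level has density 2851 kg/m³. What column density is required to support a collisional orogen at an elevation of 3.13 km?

Pratt balance: ρ_ref D = ρ (D + h).
ρ = ρ_ref D/(D + h) = 2851 × 93 km/(93 km + 3.13 km) = 2760 kg/m³.

2760 kg/m³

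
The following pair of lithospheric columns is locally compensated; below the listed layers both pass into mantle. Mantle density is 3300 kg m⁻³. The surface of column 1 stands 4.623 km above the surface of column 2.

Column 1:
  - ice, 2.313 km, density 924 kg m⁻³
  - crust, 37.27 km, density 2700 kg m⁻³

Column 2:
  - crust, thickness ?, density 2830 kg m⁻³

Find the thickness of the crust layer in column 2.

Take the compensation level at the base of the deeper column (depth z_c below the surface of column 1) and equate Σ ρ_i t_i down to z_c; mantle fills any gap and the z_c terms cancel.
Column 1: 2.313×924 + 37.27×2700 + (z_c − 39.583)×3300
Column 2: 4.623×0 + x×2830 + (z_c − 4.623 − 0 − x)×3300
The z_c×3300 term appears on both sides and cancels. Collect the known terms of each column as K = Σ(ρt)_known − 3300 × (depth of known layers): K_1 = 102766.212 − 3300×39.583 = −27857.688; K_2 = 0 − 3300×(4.623 + 0) = −15255.9.
Balance: K_1 = K_2 − x×(3300 − 2830), so x = (K_2 − K_1)/(3300 − 2830) = 12601.8/470 = 26.8 km.

26.8 km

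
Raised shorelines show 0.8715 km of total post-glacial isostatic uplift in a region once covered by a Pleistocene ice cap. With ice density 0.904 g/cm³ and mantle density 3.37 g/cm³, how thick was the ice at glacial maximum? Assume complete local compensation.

3.25 km

u = t ρ_ice/ρ_m → t = u ρ_m/ρ_ice = 0.8715 km × 3.37/0.904 = 3.25 km.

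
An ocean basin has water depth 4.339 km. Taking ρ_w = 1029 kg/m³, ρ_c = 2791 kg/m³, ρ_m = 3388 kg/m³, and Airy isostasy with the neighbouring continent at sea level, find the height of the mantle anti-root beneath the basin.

12.8 km

For local isostatic compensation: replacing crust with seawater at the top is compensated by replacing crust with mantle at the base: d (ρ_c − ρ_w) = a (ρ_m − ρ_c).
a = d (ρ_c − ρ_w)/(ρ_m − ρ_c) = 4.339 km × 1762/597 = 12.8 km.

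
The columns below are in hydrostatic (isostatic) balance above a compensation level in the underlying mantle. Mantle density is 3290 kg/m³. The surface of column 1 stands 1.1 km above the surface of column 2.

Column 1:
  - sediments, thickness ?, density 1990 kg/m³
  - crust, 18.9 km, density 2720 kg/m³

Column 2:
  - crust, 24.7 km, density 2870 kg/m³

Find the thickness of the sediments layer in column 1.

2.48 km

Take the compensation level at the base of the deeper column (depth z_c below the surface of column 1) and equate Σ ρ_i t_i down to z_c; mantle fills any gap and the z_c terms cancel.
Column 1: x×1990 + 18.9×2720 + (z_c − 18.9 − x)×3290
Column 2: 1.1×0 + 24.7×2870 + (z_c − 1.1 − 24.7)×3290
The z_c×3290 term appears on both sides and cancels. Collect the known terms of each column as K = Σ(ρt)_known − 3290 × (depth of known layers): K_1 = 51408 − 3290×18.9 = −10773; K_2 = 70889 − 3290×(1.1 + 24.7) = −13993.
Balance: K_1 − x×(3290 − 1990) = K_2, so x = (K_1 − K_2)/(3290 − 1990) = 3220/1300 = 2.48 km.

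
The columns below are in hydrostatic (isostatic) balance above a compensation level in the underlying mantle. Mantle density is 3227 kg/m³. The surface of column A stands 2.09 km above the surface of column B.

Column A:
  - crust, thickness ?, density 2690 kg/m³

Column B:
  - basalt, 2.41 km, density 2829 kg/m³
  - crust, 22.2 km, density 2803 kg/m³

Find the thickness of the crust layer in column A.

Take the compensation level at the base of the deeper column (depth z_c below the surface of column A) and equate Σ ρ_i t_i down to z_c; mantle fills any gap and the z_c terms cancel.
Column A: x×2690 + (z_c − 0 − x)×3227
Column B: 2.09×0 + 2.41×2829 + 22.2×2803 + (z_c − 2.09 − 24.61)×3227
The z_c×3227 term appears on both sides and cancels. Collect the known terms of each column as K = Σ(ρt)_known − 3227 × (depth of known layers): K_A = 0 − 3227×0 = 0; K_B = 69044.49 − 3227×(2.09 + 24.61) = −17116.41.
Balance: K_A − x×(3227 − 2690) = K_B, so x = (K_A − K_B)/(3227 − 2690) = 17116.4/537 = 31.9 km.

31.9 km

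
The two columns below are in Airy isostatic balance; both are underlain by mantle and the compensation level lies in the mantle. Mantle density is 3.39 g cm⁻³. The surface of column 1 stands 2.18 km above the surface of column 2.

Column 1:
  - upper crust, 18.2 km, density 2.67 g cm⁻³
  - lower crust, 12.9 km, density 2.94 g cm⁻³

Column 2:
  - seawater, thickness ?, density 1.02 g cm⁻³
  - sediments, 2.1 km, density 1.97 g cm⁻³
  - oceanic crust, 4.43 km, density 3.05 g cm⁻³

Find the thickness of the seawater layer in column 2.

2.97 km

Take the compensation level at the base of the deeper column (depth z_c below the surface of column 1) and equate Σ ρ_i t_i down to z_c; mantle fills any gap and the z_c terms cancel.
Column 1: 18.2×2.67 + 12.9×2.94 + (z_c − 31.1)×3.39
Column 2: 2.18×0 + x×1.02 + 2.1×1.97 + 4.43×3.05 + (z_c − 2.18 − 6.53 − x)×3.39
The z_c×3.39 term appears on both sides and cancels. Collect the known terms of each column as K = Σ(ρt)_known − 3.39 × (depth of known layers): K_1 = 86.52 − 3.39×31.1 = −18.909; K_2 = 17.6485 − 3.39×(2.18 + 6.53) = −11.8784.
Balance: K_1 = K_2 − x×(3.39 − 1.02), so x = (K_2 − K_1)/(3.39 − 1.02) = 7.0306/2.37 = 2.97 km.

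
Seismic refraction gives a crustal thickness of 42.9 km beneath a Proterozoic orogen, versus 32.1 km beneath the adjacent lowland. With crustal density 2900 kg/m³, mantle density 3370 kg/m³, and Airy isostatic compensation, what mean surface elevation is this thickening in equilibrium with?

Excess crust Δ = 42.9 km − 32.1 km = 10.8 km, split between elevation h and root r with h + r = Δ.
Airy balance ρ_c h = (ρ_m − ρ_c) r gives r = h ρ_c/(ρ_m − ρ_c), so h (1 + ρ_c/(ρ_m − ρ_c)) = Δ, i.e. h = Δ (ρ_m − ρ_c)/ρ_m.
h = 10.8 km × 470/3370 = 1.51 km.

1.51 km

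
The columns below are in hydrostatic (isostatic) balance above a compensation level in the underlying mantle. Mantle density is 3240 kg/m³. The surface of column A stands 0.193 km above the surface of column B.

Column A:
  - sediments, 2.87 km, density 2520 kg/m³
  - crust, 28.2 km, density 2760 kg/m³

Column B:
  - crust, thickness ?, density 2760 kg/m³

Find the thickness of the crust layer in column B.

31.2 km

Take the compensation level at the base of the deeper column (depth z_c below the surface of column A) and equate Σ ρ_i t_i down to z_c; mantle fills any gap and the z_c terms cancel.
Column A: 2.87×2520 + 28.2×2760 + (z_c − 31.07)×3240
Column B: 0.193×0 + x×2760 + (z_c − 0.193 − 0 − x)×3240
The z_c×3240 term appears on both sides and cancels. Collect the known terms of each column as K = Σ(ρt)_known − 3240 × (depth of known layers): K_A = 85064.4 − 3240×31.07 = −15602.4; K_B = 0 − 3240×(0.193 + 0) = −625.32.
Balance: K_A = K_B − x×(3240 − 2760), so x = (K_B − K_A)/(3240 − 2760) = 14977.1/480 = 31.2 km.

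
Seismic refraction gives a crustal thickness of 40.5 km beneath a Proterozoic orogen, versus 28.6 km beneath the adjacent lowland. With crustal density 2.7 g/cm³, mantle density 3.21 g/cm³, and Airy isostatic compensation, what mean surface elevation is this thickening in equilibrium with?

Excess crust Δ = 40.5 km − 28.6 km = 11.9 km, split between elevation h and root r with h + r = Δ.
Airy balance ρ_c h = (ρ_m − ρ_c) r gives r = h ρ_c/(ρ_m − ρ_c), so h (1 + ρ_c/(ρ_m − ρ_c)) = Δ, i.e. h = Δ (ρ_m − ρ_c)/ρ_m.
h = 11.9 km × 0.51/3.21 = 1.89 km.

1.89 km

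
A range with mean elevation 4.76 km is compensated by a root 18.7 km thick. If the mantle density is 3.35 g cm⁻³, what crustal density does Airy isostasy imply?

ρ_c h = (ρ_m − ρ_c) r → ρ_c (h + r) = ρ_m r → ρ_c = ρ_m r / (h + r).
ρ_c = 3.35 × 18.7 km / (4.76 km + 18.7 km) = 2.67 g cm⁻³.

2.67 g cm⁻³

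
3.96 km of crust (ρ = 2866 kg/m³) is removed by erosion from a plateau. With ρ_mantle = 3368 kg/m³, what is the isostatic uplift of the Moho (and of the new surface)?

3.37 km

Unloading: uplift u = e ρ_c/ρ_m = 3.96 km × 2866/3368 = 3.37 km.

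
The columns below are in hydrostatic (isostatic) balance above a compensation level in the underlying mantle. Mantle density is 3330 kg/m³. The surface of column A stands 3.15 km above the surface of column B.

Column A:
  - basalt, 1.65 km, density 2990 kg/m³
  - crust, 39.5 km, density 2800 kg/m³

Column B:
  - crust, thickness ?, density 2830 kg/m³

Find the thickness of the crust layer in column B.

22 km

Take the compensation level at the base of the deeper column (depth z_c below the surface of column A) and equate Σ ρ_i t_i down to z_c; mantle fills any gap and the z_c terms cancel.
Column A: 1.65×2990 + 39.5×2800 + (z_c − 41.15)×3330
Column B: 3.15×0 + x×2830 + (z_c − 3.15 − 0 − x)×3330
The z_c×3330 term appears on both sides and cancels. Collect the known terms of each column as K = Σ(ρt)_known − 3330 × (depth of known layers): K_A = 115533.5 − 3330×41.15 = −21496; K_B = 0 − 3330×(3.15 + 0) = −10489.5.
Balance: K_A = K_B − x×(3330 − 2830), so x = (K_B − K_A)/(3330 − 2830) = 11006.5/500 = 22 km.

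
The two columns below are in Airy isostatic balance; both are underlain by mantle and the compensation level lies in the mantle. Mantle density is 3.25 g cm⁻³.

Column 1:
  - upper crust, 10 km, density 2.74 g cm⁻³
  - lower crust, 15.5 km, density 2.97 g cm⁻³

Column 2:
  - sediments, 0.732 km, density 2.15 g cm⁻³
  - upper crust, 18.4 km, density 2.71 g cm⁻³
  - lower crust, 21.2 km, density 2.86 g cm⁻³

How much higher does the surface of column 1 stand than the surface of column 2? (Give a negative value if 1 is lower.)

For any compensation level in the mantle, the mantle terms cancel and isostasy reduces to e = (Σt_1 − Σt_2) − (Σ(ρt)_1 − Σ(ρt)_2) / ρ_m.
Σt_1 = 25.5 km; Σt_2 = 40.332 km; Σ(ρt)_1 = 73.435; Σ(ρt)_2 = 112.0698 (in km·g cm⁻³).
e = (25.5 − 40.332) − (73.435 − 112.0698) / 3.25 = −2.94 km.

−2.94 km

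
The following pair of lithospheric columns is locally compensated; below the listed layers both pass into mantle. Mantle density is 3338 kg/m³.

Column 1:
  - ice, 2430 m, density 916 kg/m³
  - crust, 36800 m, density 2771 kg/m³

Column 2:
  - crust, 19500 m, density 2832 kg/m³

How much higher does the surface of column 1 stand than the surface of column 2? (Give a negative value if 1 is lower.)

For any compensation level in the mantle, the mantle terms cancel and isostasy reduces to e = (Σt_1 − Σt_2) − (Σ(ρt)_1 − Σ(ρt)_2) / ρ_m.
Σt_1 = 39230 m; Σt_2 = 19500 m; Σ(ρt)_1 = 104198680; Σ(ρt)_2 = 55224000 (in m·kg/m³).
e = (39230 − 19500) − (104198680 − 55224000) / 3338 = 5060 m.

5060 m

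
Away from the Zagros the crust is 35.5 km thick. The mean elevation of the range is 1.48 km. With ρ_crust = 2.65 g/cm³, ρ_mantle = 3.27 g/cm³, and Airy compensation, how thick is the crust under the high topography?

43.3 km

Root depth r = h ρ_c / (ρ_m − ρ_c) = 1.48 km × 2.65 / 0.62 = 6.326 km.
Total thickness = T + h + r = 35.5 km + 1.48 km + 6.326 km = 43.3 km.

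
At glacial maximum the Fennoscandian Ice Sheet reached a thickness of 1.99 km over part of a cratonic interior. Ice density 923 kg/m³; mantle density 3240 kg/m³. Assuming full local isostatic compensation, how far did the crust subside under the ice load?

0.567 km

Balancing pressure at the compensation depth: the ice load ρ_ice t is balanced by mantle displaced below, ρ_m s.
s = t ρ_ice / ρ_m = 1.99 km × 923/3240 = 0.567 km.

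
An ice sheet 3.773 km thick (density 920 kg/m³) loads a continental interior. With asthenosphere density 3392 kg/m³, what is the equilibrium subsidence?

1.02 km

In Airy isostatic equilibrium: the ice load ρ_ice t is balanced by mantle displaced below, ρ_m s.
s = t ρ_ice / ρ_m = 3.773 km × 920/3392 = 1.02 km.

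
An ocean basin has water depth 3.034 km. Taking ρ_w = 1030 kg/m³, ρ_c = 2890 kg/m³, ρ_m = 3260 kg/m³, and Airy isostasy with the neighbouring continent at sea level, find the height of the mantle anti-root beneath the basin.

For local isostatic compensation: replacing crust with seawater at the top is compensated by replacing crust with mantle at the base: d (ρ_c − ρ_w) = a (ρ_m − ρ_c).
a = d (ρ_c − ρ_w)/(ρ_m − ρ_c) = 3.034 km × 1860/370 = 15.3 km.

15.3 km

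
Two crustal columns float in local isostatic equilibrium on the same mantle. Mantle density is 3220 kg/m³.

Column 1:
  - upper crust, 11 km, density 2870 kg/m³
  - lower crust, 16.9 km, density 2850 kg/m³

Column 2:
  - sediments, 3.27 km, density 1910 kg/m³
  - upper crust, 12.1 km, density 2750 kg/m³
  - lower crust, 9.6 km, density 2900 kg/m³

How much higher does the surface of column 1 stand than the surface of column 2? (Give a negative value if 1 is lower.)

−0.913 km

For any compensation level in the mantle, the mantle terms cancel and isostasy reduces to e = (Σt_1 − Σt_2) − (Σ(ρt)_1 − Σ(ρt)_2) / ρ_m.
Σt_1 = 27.9 km; Σt_2 = 24.97 km; Σ(ρt)_1 = 79735; Σ(ρt)_2 = 67360.7 (in km·kg/m³).
e = (27.9 − 24.97) − (79735 − 67360.7) / 3220 = −0.913 km.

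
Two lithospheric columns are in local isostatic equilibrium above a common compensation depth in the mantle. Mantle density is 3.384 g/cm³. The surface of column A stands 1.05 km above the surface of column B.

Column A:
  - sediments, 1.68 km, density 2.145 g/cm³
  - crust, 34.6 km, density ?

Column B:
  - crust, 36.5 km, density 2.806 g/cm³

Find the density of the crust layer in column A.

Take the compensation level at the base of the deeper column (depth z_c below the surface of column A) and equate Σ ρ_i t_i down to z_c; mantle fills any gap and the z_c terms cancel.
Column A: 1.68×2.145 + 34.6×ρ + (z_c − 36.28)×3.384
Column B: 1.05×0 + 36.5×2.806 + (z_c − 1.05 − 36.5)×3.384
The z_c×3.384 term appears on both sides and cancels. Collect the known terms of each column as K = Σ(ρt)_known − 3.384 × (depth of known layers): K_A = 3.6036 − 3.384×36.28 = −119.16792; K_B = 102.419 − 3.384×(1.05 + 36.5) = −24.6502.
Balance: K_A + 34.6×ρ = K_B, so ρ = (K_B − K_A)/34.6 = 94.5177/34.6 = 2.73 g/cm³.

2.73 g/cm³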